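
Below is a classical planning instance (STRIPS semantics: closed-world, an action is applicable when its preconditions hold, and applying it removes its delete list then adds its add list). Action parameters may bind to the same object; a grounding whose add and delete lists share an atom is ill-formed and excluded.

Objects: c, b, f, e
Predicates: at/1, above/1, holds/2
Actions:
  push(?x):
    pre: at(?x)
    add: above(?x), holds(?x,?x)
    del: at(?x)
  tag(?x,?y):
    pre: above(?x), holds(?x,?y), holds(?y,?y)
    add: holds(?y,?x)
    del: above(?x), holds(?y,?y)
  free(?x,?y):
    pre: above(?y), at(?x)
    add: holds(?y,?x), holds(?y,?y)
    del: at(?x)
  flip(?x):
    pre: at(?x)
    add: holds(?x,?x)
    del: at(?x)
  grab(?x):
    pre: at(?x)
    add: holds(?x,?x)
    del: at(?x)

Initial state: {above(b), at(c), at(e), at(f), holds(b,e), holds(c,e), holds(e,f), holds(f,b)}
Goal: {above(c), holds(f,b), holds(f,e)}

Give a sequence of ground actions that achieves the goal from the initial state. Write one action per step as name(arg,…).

1. push(c)  →  {above(b), above(c), at(e), at(f), holds(b,e), holds(c,c), holds(c,e), holds(e,f), holds(f,b)}
2. push(f)  →  {above(b), above(c), above(f), at(e), holds(b,e), holds(c,c), holds(c,e), holds(e,f), holds(f,b), holds(f,f)}
3. free(e,f)  →  {above(b), above(c), above(f), holds(b,e), holds(c,c), holds(c,e), holds(e,f), holds(f,b), holds(f,e), holds(f,f)}

push(c); push(f); free(e,f)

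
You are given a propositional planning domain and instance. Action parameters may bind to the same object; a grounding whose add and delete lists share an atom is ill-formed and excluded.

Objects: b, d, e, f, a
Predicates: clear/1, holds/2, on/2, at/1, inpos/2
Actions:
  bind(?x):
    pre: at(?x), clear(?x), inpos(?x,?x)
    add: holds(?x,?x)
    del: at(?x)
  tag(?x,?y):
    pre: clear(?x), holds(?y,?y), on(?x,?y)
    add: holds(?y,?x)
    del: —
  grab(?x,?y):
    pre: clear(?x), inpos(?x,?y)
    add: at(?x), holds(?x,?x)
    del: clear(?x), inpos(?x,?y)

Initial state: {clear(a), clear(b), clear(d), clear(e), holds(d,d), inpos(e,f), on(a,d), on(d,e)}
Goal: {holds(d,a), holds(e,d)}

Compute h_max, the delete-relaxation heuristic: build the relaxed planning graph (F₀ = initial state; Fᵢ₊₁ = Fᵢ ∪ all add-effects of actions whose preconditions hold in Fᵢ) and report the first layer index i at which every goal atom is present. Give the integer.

2

F0 = init (8 atoms)
F1 = F0 ∪ {at(e), holds(d,a), holds(e,e)}  (11 atoms)
F2 = F1 ∪ {holds(e,d)}  (12 atoms)
goal ⊆ F2  ⇒  h_max = 2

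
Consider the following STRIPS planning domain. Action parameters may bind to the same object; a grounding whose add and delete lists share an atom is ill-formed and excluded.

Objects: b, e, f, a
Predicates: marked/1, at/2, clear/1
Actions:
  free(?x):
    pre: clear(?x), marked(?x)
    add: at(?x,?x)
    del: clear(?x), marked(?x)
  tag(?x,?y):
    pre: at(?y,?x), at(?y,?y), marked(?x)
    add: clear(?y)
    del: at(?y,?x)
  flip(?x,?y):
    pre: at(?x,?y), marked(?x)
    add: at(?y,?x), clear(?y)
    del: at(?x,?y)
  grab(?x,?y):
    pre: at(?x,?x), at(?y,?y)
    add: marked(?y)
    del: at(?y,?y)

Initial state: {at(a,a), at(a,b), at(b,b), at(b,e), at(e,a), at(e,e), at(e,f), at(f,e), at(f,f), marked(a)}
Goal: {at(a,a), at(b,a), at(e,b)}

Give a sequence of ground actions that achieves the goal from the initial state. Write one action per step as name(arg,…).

1. flip(a,b)  →  {at(a,a), at(b,a), at(b,b), at(b,e), at(e,a), at(e,e), at(e,f), at(f,e), at(f,f), clear(b), marked(a)}
2. grab(b,b)  →  {at(a,a), at(b,a), at(b,e), at(e,a), at(e,e), at(e,f), at(f,e), at(f,f), clear(b), marked(a), marked(b)}
3. flip(b,e)  →  {at(a,a), at(b,a), at(e,a), at(e,b), at(e,e), at(e,f), at(f,e), at(f,f), clear(b), clear(e), marked(a), marked(b)}

flip(a,b); grab(b,b); flip(b,e)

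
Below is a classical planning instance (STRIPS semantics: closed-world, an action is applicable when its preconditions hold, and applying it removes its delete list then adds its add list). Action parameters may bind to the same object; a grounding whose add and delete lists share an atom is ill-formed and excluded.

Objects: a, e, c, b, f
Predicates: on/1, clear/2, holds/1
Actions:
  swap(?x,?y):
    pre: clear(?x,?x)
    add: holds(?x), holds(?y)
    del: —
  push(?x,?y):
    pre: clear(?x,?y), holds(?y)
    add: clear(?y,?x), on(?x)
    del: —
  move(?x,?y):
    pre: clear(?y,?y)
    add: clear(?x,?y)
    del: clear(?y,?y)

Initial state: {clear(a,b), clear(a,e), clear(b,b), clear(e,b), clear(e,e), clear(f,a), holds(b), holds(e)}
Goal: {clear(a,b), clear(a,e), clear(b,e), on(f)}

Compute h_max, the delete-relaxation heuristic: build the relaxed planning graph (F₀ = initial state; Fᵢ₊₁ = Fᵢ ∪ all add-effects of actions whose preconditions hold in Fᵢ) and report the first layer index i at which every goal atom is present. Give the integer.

F0 = init (8 atoms)
F1 = F0 ∪ {clear(b,a), clear(b,e), clear(c,b), clear(c,e), clear(e,a), clear(f,b), clear(f,e), holds(a), holds(c), holds(f), on(a), on(b), on(e)}  (21 atoms)
F2 = F1 ∪ {clear(a,f), clear(b,c), clear(b,f), clear(e,c), clear(e,f), on(c), on(f)}  (28 atoms)
goal ⊆ F2  ⇒  h_max = 2

2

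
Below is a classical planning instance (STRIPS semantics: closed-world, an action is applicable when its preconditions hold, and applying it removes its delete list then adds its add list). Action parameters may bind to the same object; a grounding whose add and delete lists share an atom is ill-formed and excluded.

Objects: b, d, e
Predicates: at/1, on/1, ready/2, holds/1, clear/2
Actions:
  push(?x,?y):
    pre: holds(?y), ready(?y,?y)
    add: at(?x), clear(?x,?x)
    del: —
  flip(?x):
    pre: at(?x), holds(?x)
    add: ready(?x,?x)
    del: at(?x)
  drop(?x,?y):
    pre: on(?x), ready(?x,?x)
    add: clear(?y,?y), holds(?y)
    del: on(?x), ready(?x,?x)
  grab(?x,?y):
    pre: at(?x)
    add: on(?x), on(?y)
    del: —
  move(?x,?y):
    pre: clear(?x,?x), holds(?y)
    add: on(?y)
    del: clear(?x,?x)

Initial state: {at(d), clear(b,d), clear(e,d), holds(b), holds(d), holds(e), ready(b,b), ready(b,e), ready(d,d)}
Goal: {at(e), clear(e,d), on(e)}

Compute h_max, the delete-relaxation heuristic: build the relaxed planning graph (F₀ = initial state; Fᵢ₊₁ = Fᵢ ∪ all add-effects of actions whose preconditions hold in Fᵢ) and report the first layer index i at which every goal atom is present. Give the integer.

F0 = init (9 atoms)
F1 = F0 ∪ {at(b), at(e), clear(b,b), clear(d,d), clear(e,e), on(b), on(d), on(e)}  (17 atoms)
goal ⊆ F1  ⇒  h_max = 1

1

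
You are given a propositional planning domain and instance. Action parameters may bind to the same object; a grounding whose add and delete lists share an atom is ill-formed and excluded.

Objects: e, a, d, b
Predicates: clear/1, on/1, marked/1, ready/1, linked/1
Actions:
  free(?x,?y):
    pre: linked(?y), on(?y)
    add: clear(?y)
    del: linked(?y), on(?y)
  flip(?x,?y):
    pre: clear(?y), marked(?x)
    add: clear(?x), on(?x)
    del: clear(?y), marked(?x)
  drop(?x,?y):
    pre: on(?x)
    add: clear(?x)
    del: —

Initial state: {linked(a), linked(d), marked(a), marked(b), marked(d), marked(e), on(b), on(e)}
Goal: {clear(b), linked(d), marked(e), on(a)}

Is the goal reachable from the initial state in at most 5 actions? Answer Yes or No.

1. drop(e,e)  →  {clear(e), linked(a), linked(d), marked(a), marked(b), marked(d), marked(e), on(b), on(e)}
2. flip(a,e)  →  {clear(a), linked(a), linked(d), marked(b), marked(d), marked(e), on(a), on(b), on(e)}
3. flip(b,a)  →  {clear(b), linked(a), linked(d), marked(d), marked(e), on(a), on(b), on(e)}
optimal plan length = 3; 3 ≤ 5

Yes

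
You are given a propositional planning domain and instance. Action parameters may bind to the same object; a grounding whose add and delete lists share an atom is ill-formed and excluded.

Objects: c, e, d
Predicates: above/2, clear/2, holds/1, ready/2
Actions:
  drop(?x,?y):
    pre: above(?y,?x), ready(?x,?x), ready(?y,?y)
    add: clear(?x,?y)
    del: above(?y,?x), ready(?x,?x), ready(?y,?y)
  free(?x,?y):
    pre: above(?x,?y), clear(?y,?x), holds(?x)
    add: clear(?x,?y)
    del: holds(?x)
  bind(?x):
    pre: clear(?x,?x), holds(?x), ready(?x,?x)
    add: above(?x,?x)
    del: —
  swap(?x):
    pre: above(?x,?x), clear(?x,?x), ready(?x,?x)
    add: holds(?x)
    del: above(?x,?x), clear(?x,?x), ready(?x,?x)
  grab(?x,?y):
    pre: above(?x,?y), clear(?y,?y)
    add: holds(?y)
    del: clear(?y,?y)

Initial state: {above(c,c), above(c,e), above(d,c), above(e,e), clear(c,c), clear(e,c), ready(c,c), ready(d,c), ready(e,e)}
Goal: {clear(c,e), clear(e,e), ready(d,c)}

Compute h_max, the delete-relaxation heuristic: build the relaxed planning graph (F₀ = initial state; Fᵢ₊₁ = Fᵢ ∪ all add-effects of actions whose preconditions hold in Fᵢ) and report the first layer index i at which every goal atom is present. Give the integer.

2

F0 = init (9 atoms)
F1 = F0 ∪ {clear(e,e), holds(c)}  (11 atoms)
F2 = F1 ∪ {clear(c,e), holds(e)}  (13 atoms)
goal ⊆ F2  ⇒  h_max = 2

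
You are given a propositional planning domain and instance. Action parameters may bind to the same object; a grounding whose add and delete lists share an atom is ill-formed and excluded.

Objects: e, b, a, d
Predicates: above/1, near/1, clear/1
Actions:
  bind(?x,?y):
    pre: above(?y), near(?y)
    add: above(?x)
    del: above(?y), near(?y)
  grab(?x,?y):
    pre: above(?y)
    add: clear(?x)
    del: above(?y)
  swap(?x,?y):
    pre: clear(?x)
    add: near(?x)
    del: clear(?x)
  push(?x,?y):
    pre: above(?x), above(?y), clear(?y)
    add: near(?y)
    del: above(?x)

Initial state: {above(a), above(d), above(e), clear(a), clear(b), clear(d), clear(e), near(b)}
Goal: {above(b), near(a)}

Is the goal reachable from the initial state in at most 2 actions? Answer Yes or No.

1. swap(e,e)  →  {above(a), above(d), above(e), clear(a), clear(b), clear(d), near(b), near(e)}
2. bind(b,e)  →  {above(a), above(b), above(d), clear(a), clear(b), clear(d), near(b)}
3. swap(a,e)  →  {above(a), above(b), above(d), clear(b), clear(d), near(a), near(b)}
optimal plan length = 3; 3 > 2

No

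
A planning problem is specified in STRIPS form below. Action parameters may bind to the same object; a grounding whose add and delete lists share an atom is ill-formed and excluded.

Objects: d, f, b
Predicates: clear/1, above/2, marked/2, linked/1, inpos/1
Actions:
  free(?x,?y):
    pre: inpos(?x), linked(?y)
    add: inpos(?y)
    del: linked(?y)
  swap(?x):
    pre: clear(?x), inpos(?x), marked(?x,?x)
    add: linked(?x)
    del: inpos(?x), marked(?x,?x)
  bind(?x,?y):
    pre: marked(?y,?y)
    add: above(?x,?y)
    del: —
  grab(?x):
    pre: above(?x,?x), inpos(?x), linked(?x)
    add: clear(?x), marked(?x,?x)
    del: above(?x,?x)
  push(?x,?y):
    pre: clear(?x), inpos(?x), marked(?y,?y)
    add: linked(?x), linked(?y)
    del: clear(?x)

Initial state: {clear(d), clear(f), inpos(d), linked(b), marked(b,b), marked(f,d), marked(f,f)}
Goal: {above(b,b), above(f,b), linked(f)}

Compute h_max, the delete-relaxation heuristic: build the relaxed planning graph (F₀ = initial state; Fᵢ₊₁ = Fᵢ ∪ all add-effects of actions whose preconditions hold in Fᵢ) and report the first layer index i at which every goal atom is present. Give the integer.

1

F0 = init (7 atoms)
F1 = F0 ∪ {above(b,b), above(b,f), above(d,b), above(d,f), above(f,b), above(f,f), inpos(b), linked(d), linked(f)}  (16 atoms)
goal ⊆ F1  ⇒  h_max = 1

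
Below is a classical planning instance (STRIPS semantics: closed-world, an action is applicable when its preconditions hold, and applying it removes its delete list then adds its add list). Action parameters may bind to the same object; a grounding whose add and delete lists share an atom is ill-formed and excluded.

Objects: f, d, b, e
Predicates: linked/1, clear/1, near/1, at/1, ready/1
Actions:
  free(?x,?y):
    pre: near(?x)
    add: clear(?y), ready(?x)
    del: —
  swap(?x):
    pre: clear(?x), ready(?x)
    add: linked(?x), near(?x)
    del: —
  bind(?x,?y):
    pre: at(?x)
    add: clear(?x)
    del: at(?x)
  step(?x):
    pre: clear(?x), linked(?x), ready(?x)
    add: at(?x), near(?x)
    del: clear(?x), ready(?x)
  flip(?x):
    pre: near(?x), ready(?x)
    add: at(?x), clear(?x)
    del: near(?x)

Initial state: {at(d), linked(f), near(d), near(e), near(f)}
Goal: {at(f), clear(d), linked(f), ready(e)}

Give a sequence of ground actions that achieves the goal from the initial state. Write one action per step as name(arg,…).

free(f,f); free(e,d); step(f)

1. free(f,f)  →  {at(d), clear(f), linked(f), near(d), near(e), near(f), ready(f)}
2. free(e,d)  →  {at(d), clear(d), clear(f), linked(f), near(d), near(e), near(f), ready(e), ready(f)}
3. step(f)  →  {at(d), at(f), clear(d), linked(f), near(d), near(e), near(f), ready(e)}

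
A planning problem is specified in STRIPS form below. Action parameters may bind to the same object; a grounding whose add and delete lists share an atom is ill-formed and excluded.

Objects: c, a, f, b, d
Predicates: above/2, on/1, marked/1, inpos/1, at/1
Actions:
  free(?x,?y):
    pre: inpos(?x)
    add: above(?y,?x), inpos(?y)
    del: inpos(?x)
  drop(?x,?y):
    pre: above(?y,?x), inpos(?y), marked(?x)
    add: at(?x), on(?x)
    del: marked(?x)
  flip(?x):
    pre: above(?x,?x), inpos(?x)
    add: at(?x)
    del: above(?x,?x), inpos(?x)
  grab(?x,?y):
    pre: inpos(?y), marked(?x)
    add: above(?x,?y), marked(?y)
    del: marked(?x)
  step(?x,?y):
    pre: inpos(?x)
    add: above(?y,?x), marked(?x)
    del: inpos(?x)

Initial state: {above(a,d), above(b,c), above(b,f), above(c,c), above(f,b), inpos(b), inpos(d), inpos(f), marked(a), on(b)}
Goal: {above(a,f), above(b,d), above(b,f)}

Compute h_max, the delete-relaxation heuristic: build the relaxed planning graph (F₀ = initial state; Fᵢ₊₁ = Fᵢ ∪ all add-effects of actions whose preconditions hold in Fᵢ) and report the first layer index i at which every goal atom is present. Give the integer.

F0 = init (10 atoms)
F1 = F0 ∪ {above(a,b), above(a,f), above(b,b), above(b,d), above(c,b), above(c,d), above(c,f), above(d,b), above(d,d), above(d,f), above(f,d), above(f,f), inpos(a), inpos(c), marked(b), marked(d), marked(f)}  (27 atoms)
goal ⊆ F1  ⇒  h_max = 1

1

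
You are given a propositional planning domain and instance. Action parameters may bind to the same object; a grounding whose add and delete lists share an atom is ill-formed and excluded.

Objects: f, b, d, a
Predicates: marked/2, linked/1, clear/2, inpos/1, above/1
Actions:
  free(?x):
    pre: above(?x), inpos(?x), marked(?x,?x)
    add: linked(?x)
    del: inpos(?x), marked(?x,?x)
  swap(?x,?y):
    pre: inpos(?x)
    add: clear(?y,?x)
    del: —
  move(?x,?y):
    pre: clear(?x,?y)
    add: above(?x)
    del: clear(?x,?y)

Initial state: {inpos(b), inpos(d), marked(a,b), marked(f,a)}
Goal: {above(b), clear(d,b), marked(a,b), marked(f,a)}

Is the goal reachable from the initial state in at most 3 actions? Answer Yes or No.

Yes

1. swap(b,b)  →  {clear(b,b), inpos(b), inpos(d), marked(a,b), marked(f,a)}
2. swap(b,d)  →  {clear(b,b), clear(d,b), inpos(b), inpos(d), marked(a,b), marked(f,a)}
3. move(b,b)  →  {above(b), clear(d,b), inpos(b), inpos(d), marked(a,b), marked(f,a)}
optimal plan length = 3; 3 ≤ 3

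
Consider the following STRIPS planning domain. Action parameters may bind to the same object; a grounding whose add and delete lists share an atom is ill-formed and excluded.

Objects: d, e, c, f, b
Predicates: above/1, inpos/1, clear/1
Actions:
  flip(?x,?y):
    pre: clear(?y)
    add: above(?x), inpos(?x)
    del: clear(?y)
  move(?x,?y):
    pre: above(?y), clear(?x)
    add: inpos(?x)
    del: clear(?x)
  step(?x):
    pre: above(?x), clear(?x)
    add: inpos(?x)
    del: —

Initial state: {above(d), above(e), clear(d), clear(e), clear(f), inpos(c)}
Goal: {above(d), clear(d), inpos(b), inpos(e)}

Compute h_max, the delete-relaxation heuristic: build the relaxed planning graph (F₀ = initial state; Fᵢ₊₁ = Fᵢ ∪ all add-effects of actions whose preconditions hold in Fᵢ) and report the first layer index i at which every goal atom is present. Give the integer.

1

F0 = init (6 atoms)
F1 = F0 ∪ {above(b), above(c), above(f), inpos(b), inpos(d), inpos(e), inpos(f)}  (13 atoms)
goal ⊆ F1  ⇒  h_max = 1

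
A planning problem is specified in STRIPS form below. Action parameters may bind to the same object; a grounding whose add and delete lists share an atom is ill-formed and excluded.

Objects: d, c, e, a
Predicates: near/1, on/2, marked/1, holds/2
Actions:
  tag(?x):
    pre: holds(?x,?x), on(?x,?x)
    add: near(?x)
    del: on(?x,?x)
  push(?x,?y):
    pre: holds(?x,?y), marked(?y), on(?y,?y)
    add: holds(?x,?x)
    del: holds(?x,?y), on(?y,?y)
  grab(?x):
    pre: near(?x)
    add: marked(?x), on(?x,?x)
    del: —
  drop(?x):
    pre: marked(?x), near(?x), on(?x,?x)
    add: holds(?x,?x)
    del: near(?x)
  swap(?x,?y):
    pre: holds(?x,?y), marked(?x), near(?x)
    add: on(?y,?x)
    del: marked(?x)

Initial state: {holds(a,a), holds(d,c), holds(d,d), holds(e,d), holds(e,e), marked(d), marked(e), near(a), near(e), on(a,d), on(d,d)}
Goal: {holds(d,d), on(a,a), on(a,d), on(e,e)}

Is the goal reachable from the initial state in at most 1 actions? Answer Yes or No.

No

1. grab(e)  →  {holds(a,a), holds(d,c), holds(d,d), holds(e,d), holds(e,e), marked(d), marked(e), near(a), near(e), on(a,d), on(d,d), on(e,e)}
2. grab(a)  →  {holds(a,a), holds(d,c), holds(d,d), holds(e,d), holds(e,e), marked(a), marked(d), marked(e), near(a), near(e), on(a,a), on(a,d), on(d,d), on(e,e)}
optimal plan length = 2; 2 > 1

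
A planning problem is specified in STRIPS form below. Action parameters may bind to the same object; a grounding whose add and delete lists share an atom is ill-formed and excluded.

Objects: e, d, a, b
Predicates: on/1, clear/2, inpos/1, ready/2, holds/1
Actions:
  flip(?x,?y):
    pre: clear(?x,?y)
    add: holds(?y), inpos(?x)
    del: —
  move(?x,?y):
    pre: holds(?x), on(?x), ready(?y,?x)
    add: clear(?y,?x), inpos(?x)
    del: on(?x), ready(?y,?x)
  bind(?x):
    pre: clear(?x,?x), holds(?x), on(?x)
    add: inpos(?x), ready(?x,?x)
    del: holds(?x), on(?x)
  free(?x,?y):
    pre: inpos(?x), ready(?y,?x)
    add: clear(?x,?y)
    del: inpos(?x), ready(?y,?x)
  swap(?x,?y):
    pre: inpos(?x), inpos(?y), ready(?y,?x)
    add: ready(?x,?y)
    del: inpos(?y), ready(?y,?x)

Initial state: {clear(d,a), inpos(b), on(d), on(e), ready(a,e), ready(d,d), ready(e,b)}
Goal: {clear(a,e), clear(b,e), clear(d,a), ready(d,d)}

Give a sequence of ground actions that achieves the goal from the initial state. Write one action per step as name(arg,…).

1. free(b,e)  →  {clear(b,e), clear(d,a), on(d), on(e), ready(a,e), ready(d,d)}
2. flip(b,e)  →  {clear(b,e), clear(d,a), holds(e), inpos(b), on(d), on(e), ready(a,e), ready(d,d)}
3. move(e,a)  →  {clear(a,e), clear(b,e), clear(d,a), holds(e), inpos(b), inpos(e), on(d), ready(d,d)}

free(b,e); flip(b,e); move(e,a)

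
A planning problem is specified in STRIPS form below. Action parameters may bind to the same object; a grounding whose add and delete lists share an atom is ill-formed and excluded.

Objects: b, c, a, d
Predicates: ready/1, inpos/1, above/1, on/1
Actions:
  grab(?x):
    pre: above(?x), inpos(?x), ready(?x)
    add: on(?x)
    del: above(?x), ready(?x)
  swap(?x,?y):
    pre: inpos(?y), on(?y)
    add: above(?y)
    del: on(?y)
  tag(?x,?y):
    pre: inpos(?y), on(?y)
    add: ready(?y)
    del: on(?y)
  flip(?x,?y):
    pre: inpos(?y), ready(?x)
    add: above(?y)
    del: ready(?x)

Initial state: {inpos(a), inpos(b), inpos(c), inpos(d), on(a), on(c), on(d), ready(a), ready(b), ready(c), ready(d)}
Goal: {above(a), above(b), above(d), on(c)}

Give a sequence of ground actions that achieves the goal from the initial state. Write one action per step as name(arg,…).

swap(b,a); swap(b,d); flip(b,b)

1. swap(b,a)  →  {above(a), inpos(a), inpos(b), inpos(c), inpos(d), on(c), on(d), ready(a), ready(b), ready(c), ready(d)}
2. swap(b,d)  →  {above(a), above(d), inpos(a), inpos(b), inpos(c), inpos(d), on(c), ready(a), ready(b), ready(c), ready(d)}
3. flip(b,b)  →  {above(a), above(b), above(d), inpos(a), inpos(b), inpos(c), inpos(d), on(c), ready(a), ready(c), ready(d)}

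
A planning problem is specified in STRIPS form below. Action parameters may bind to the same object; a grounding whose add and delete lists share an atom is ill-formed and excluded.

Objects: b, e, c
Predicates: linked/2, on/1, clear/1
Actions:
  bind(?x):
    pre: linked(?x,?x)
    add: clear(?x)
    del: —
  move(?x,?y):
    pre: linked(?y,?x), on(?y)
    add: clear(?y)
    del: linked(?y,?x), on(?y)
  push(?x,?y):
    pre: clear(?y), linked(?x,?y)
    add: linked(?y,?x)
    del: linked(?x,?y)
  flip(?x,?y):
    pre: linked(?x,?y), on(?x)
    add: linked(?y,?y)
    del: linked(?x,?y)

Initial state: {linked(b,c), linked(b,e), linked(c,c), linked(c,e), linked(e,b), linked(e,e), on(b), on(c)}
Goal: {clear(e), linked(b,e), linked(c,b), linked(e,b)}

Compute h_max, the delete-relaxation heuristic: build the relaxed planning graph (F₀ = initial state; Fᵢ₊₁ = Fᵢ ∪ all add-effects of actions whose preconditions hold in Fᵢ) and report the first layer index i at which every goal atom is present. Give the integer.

F0 = init (8 atoms)
F1 = F0 ∪ {clear(b), clear(c), clear(e)}  (11 atoms)
F2 = F1 ∪ {linked(c,b), linked(e,c)}  (13 atoms)
goal ⊆ F2  ⇒  h_max = 2

2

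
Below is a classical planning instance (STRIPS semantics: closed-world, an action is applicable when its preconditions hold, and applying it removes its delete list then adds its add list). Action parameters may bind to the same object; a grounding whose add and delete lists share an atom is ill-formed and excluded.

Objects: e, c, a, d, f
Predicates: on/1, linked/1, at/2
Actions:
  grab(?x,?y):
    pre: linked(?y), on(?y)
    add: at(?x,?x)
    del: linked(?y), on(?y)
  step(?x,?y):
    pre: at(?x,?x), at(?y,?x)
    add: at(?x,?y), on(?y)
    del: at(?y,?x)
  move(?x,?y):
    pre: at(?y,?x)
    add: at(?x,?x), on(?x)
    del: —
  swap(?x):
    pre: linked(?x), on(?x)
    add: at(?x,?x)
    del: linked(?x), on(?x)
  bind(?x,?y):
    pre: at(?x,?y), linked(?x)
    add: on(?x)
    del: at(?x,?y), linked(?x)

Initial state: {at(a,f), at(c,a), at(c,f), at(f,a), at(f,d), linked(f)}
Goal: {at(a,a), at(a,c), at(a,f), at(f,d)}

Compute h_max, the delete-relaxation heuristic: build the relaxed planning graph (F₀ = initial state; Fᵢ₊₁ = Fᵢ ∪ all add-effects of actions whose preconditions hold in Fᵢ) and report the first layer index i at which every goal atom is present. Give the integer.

F0 = init (6 atoms)
F1 = F0 ∪ {at(a,a), at(d,d), at(f,f), on(a), on(d), on(f)}  (12 atoms)
F2 = F1 ∪ {at(a,c), at(c,c), at(d,f), at(e,e), at(f,c), on(c)}  (18 atoms)
goal ⊆ F2  ⇒  h_max = 2

2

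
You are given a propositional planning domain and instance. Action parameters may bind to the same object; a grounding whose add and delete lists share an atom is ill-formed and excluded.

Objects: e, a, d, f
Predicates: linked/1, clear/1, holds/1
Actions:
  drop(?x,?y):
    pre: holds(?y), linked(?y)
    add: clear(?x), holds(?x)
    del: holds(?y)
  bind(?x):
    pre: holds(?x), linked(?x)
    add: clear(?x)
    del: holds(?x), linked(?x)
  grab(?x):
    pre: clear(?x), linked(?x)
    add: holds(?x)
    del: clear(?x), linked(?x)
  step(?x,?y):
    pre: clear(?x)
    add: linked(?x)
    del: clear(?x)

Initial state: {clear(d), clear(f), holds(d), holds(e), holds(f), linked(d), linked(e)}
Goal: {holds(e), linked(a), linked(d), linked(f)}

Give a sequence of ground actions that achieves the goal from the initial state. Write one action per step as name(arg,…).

drop(a,d); step(a,e); step(f,e)

1. drop(a,d)  →  {clear(a), clear(d), clear(f), holds(a), holds(e), holds(f), linked(d), linked(e)}
2. step(a,e)  →  {clear(d), clear(f), holds(a), holds(e), holds(f), linked(a), linked(d), linked(e)}
3. step(f,e)  →  {clear(d), holds(a), holds(e), holds(f), linked(a), linked(d), linked(e), linked(f)}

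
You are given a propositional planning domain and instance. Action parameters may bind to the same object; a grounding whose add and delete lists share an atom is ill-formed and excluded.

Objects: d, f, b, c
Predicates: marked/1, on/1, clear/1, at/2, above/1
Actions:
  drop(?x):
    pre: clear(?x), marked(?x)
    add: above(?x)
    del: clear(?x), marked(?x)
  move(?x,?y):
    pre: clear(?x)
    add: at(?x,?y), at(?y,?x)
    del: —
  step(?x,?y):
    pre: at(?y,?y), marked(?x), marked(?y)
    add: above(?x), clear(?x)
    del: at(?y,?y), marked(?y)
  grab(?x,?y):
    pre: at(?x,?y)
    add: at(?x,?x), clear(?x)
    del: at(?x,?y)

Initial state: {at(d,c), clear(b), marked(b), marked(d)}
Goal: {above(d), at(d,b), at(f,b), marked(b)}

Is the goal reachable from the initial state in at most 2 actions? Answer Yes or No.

No

1. move(b,d)  →  {at(b,d), at(d,b), at(d,c), clear(b), marked(b), marked(d)}
2. move(b,f)  →  {at(b,d), at(b,f), at(d,b), at(d,c), at(f,b), clear(b), marked(b), marked(d)}
3. grab(d,c)  →  {at(b,d), at(b,f), at(d,b), at(d,d), at(f,b), clear(b), clear(d), marked(b), marked(d)}
4. drop(d)  →  {above(d), at(b,d), at(b,f), at(d,b), at(d,d), at(f,b), clear(b), marked(b)}
optimal plan length = 4; 4 > 2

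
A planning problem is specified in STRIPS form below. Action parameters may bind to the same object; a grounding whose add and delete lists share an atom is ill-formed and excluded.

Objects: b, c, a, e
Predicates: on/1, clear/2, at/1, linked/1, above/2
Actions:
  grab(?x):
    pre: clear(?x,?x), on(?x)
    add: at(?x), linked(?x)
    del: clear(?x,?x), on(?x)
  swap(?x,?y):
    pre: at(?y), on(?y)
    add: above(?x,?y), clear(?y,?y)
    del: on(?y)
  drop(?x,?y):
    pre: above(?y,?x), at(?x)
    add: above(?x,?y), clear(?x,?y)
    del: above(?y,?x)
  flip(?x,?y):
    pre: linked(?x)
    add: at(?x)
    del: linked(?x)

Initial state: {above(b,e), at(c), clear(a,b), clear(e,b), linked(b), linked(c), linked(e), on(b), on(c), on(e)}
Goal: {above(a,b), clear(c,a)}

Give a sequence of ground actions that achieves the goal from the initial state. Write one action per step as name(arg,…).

1. swap(a,c)  →  {above(a,c), above(b,e), at(c), clear(a,b), clear(c,c), clear(e,b), linked(b), linked(c), linked(e), on(b), on(e)}
2. drop(c,a)  →  {above(b,e), above(c,a), at(c), clear(a,b), clear(c,a), clear(c,c), clear(e,b), linked(b), linked(c), linked(e), on(b), on(e)}
3. flip(b,b)  →  {above(b,e), above(c,a), at(b), at(c), clear(a,b), clear(c,a), clear(c,c), clear(e,b), linked(c), linked(e), on(b), on(e)}
4. swap(a,b)  →  {above(a,b), above(b,e), above(c,a), at(b), at(c), clear(a,b), clear(b,b), clear(c,a), clear(c,c), clear(e,b), linked(c), linked(e), on(e)}

swap(a,c); drop(c,a); flip(b,b); swap(a,b)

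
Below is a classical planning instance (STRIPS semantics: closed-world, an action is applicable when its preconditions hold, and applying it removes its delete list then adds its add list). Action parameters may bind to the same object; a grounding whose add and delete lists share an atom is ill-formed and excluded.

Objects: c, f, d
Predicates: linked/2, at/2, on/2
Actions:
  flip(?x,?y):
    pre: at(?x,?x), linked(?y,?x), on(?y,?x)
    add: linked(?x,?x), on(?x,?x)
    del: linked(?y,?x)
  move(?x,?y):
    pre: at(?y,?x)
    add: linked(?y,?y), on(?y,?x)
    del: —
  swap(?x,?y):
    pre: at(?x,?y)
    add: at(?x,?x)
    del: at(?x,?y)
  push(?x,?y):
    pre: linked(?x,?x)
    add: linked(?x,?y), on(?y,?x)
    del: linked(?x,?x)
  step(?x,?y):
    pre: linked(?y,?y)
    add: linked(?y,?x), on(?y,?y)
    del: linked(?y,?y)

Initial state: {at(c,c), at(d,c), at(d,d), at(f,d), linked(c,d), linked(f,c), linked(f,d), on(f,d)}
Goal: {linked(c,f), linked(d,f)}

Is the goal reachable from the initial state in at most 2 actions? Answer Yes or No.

No

1. flip(d,f)  →  {at(c,c), at(d,c), at(d,d), at(f,d), linked(c,d), linked(d,d), linked(f,c), on(d,d), on(f,d)}
2. move(c,c)  →  {at(c,c), at(d,c), at(d,d), at(f,d), linked(c,c), linked(c,d), linked(d,d), linked(f,c), on(c,c), on(d,d), on(f,d)}
3. push(c,f)  →  {at(c,c), at(d,c), at(d,d), at(f,d), linked(c,d), linked(c,f), linked(d,d), linked(f,c), on(c,c), on(d,d), on(f,c), on(f,d)}
4. push(d,f)  →  {at(c,c), at(d,c), at(d,d), at(f,d), linked(c,d), linked(c,f), linked(d,f), linked(f,c), on(c,c), on(d,d), on(f,c), on(f,d)}
optimal plan length = 4; 4 > 2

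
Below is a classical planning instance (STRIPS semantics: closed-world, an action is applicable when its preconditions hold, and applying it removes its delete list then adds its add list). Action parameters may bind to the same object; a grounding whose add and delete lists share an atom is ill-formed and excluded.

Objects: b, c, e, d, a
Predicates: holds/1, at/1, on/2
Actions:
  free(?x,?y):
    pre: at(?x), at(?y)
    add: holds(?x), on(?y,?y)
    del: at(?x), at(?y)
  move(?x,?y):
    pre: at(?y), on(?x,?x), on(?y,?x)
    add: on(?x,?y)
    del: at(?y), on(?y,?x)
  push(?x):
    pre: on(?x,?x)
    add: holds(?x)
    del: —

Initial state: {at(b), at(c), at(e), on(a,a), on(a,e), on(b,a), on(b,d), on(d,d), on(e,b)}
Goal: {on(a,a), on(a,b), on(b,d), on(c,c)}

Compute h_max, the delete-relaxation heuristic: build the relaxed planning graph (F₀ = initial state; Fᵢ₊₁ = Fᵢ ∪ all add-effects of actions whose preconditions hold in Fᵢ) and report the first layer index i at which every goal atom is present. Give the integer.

F0 = init (9 atoms)
F1 = F0 ∪ {holds(a), holds(b), holds(c), holds(d), holds(e), on(a,b), on(b,b), on(c,c), on(d,b), on(e,e)}  (19 atoms)
goal ⊆ F1  ⇒  h_max = 1

1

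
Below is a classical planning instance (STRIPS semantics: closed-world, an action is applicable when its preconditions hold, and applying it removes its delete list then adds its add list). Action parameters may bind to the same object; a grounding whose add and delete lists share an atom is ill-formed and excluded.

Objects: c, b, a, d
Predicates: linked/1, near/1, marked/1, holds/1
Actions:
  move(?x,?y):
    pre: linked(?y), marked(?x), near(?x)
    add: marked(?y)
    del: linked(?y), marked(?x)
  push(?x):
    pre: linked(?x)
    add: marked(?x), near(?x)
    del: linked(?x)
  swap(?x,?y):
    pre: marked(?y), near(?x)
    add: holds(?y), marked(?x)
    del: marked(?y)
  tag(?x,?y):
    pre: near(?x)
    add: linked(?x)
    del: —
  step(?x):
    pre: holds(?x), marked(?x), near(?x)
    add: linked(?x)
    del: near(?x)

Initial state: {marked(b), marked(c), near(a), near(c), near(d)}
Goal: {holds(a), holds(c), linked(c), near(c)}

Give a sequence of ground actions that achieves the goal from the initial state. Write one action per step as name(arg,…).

1. swap(a,c)  →  {holds(c), marked(a), marked(b), near(a), near(c), near(d)}
2. swap(c,a)  →  {holds(a), holds(c), marked(b), marked(c), near(a), near(c), near(d)}
3. tag(c,c)  →  {holds(a), holds(c), linked(c), marked(b), marked(c), near(a), near(c), near(d)}

swap(a,c); swap(c,a); tag(c,c)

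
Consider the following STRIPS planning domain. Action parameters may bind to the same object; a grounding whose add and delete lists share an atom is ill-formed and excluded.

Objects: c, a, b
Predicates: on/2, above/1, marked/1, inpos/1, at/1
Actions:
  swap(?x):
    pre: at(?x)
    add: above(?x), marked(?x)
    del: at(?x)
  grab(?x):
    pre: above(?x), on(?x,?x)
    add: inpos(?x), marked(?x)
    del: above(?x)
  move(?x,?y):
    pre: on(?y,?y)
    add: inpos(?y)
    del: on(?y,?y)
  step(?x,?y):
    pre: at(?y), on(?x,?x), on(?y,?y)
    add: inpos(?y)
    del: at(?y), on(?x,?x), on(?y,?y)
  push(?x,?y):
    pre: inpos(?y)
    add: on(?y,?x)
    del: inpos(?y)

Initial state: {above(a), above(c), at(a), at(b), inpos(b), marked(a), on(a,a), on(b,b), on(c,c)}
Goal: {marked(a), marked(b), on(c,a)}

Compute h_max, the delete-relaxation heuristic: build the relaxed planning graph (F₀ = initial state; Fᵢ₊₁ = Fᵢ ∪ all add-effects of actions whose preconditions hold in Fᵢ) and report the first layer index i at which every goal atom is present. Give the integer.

2

F0 = init (9 atoms)
F1 = F0 ∪ {above(b), inpos(a), inpos(c), marked(b), marked(c), on(b,a), on(b,c)}  (16 atoms)
F2 = F1 ∪ {on(a,b), on(a,c), on(c,a), on(c,b)}  (20 atoms)
goal ⊆ F2  ⇒  h_max = 2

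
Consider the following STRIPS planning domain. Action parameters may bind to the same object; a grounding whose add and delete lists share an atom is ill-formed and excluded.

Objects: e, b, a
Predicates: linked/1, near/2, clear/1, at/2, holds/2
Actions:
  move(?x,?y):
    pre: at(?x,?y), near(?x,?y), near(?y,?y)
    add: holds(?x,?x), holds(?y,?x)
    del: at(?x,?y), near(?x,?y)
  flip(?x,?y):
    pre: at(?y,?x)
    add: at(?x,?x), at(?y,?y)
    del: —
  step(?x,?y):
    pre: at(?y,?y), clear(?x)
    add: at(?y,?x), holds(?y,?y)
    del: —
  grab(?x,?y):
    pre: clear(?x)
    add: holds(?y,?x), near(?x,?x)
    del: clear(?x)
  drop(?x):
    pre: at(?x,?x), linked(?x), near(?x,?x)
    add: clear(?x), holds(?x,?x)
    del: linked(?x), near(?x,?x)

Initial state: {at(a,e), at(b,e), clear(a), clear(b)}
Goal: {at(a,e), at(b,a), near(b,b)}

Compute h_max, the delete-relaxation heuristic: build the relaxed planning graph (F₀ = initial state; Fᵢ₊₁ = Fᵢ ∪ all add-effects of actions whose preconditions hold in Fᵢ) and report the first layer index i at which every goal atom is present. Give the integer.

2

F0 = init (4 atoms)
F1 = F0 ∪ {at(a,a), at(b,b), at(e,e), holds(a,a), holds(a,b), holds(b,a), holds(b,b), holds(e,a), holds(e,b), near(a,a), near(b,b)}  (15 atoms)
F2 = F1 ∪ {at(a,b), at(b,a), at(e,a), at(e,b), holds(e,e)}  (20 atoms)
goal ⊆ F2  ⇒  h_max = 2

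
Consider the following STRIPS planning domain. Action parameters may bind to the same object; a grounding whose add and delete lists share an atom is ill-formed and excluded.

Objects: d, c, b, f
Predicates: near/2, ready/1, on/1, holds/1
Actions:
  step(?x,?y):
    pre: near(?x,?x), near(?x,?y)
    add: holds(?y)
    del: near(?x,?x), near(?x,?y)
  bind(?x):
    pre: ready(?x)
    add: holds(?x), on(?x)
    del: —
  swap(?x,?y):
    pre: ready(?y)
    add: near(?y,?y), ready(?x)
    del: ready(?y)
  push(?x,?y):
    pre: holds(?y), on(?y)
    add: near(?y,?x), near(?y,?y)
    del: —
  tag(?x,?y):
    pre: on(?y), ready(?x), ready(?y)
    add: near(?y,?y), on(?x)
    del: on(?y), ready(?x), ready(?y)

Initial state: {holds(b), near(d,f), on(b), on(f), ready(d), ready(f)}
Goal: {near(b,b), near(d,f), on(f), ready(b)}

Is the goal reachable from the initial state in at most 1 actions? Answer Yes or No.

1. swap(b,d)  →  {holds(b), near(d,d), near(d,f), on(b), on(f), ready(b), ready(f)}
2. push(d,b)  →  {holds(b), near(b,b), near(b,d), near(d,d), near(d,f), on(b), on(f), ready(b), ready(f)}
optimal plan length = 2; 2 > 1

No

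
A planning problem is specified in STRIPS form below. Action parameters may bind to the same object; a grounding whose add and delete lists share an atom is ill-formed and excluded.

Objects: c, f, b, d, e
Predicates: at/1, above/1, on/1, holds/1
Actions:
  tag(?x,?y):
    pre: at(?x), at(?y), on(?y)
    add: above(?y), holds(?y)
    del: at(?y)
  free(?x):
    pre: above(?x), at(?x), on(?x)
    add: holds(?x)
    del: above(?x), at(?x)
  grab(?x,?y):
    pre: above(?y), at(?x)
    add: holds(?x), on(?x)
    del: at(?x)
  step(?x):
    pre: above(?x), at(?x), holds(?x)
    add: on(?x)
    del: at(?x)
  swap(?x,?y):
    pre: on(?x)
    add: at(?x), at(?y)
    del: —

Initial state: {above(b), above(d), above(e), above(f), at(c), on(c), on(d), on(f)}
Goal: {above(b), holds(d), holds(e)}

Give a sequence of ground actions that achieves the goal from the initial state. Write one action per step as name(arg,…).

swap(d,e); tag(c,d); grab(e,f)

1. swap(d,e)  →  {above(b), above(d), above(e), above(f), at(c), at(d), at(e), on(c), on(d), on(f)}
2. tag(c,d)  →  {above(b), above(d), above(e), above(f), at(c), at(e), holds(d), on(c), on(d), on(f)}
3. grab(e,f)  →  {above(b), above(d), above(e), above(f), at(c), holds(d), holds(e), on(c), on(d), on(e), on(f)}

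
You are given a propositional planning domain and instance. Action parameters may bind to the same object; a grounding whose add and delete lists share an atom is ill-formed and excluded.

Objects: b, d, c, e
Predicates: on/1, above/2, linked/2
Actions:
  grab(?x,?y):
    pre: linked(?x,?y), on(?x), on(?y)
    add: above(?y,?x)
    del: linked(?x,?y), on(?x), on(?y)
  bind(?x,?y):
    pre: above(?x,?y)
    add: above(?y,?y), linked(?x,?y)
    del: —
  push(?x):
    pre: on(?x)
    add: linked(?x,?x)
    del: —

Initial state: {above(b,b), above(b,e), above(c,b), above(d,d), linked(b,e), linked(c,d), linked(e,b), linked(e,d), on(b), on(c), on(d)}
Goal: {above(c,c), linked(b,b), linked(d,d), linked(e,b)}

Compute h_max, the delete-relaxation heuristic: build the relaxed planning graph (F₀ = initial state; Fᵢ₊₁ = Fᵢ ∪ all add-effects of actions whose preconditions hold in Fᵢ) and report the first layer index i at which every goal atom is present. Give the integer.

2

F0 = init (11 atoms)
F1 = F0 ∪ {above(d,c), above(e,e), linked(b,b), linked(c,b), linked(c,c), linked(d,d)}  (17 atoms)
F2 = F1 ∪ {above(b,c), above(c,c), linked(d,c), linked(e,e)}  (21 atoms)
goal ⊆ F2  ⇒  h_max = 2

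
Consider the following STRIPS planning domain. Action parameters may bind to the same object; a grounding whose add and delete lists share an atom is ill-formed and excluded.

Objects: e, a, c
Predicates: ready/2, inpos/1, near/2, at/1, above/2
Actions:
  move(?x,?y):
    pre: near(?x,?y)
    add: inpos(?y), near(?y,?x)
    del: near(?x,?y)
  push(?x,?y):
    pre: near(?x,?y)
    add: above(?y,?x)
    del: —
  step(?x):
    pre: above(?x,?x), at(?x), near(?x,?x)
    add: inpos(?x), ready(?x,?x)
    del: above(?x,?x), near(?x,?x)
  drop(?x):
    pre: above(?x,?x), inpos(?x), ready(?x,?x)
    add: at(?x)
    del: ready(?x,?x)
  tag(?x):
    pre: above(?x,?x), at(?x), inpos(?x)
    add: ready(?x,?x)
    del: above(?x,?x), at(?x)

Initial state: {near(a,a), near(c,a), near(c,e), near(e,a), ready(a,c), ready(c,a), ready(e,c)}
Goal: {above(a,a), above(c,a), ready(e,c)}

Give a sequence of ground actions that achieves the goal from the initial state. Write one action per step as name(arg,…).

move(c,a); push(a,a); push(a,c)

1. move(c,a)  →  {inpos(a), near(a,a), near(a,c), near(c,e), near(e,a), ready(a,c), ready(c,a), ready(e,c)}
2. push(a,a)  →  {above(a,a), inpos(a), near(a,a), near(a,c), near(c,e), near(e,a), ready(a,c), ready(c,a), ready(e,c)}
3. push(a,c)  →  {above(a,a), above(c,a), inpos(a), near(a,a), near(a,c), near(c,e), near(e,a), ready(a,c), ready(c,a), ready(e,c)}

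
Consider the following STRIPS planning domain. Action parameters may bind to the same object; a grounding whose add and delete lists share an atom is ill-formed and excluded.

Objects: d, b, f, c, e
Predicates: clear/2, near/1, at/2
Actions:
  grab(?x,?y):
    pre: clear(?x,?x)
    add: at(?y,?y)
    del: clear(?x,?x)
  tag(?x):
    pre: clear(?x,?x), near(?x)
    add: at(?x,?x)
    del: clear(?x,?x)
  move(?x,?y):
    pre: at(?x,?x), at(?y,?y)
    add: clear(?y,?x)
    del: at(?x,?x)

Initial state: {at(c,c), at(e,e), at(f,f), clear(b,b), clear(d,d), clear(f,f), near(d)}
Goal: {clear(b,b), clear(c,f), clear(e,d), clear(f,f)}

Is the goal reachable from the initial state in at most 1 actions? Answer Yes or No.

1. grab(d,d)  →  {at(c,c), at(d,d), at(e,e), at(f,f), clear(b,b), clear(f,f), near(d)}
2. move(d,e)  →  {at(c,c), at(e,e), at(f,f), clear(b,b), clear(e,d), clear(f,f), near(d)}
3. move(f,c)  →  {at(c,c), at(e,e), clear(b,b), clear(c,f), clear(e,d), clear(f,f), near(d)}
optimal plan length = 3; 3 > 1

No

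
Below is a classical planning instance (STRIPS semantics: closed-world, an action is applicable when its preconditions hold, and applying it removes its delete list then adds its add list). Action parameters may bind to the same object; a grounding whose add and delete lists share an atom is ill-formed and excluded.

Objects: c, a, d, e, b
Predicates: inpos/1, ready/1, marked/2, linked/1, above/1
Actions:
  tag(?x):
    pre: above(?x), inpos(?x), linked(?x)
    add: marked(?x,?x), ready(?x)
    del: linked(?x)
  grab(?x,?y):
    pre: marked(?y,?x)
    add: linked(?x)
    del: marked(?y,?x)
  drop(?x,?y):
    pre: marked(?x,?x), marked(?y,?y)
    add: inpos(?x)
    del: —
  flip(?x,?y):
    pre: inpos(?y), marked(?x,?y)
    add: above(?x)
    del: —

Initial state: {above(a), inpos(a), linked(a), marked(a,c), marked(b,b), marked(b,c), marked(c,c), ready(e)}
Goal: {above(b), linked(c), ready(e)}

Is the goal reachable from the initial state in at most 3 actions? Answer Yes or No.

Yes

1. grab(c,c)  →  {above(a), inpos(a), linked(a), linked(c), marked(a,c), marked(b,b), marked(b,c), ready(e)}
2. drop(b,b)  →  {above(a), inpos(a), inpos(b), linked(a), linked(c), marked(a,c), marked(b,b), marked(b,c), ready(e)}
3. flip(b,b)  →  {above(a), above(b), inpos(a), inpos(b), linked(a), linked(c), marked(a,c), marked(b,b), marked(b,c), ready(e)}
optimal plan length = 3; 3 ≤ 3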